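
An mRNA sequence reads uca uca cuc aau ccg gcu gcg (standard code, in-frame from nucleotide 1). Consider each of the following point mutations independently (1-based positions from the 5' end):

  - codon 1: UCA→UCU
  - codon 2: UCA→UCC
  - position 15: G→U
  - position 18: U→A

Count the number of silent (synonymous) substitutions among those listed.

Codon 1: UCA (Ser) → UCU (Ser) — synonymous.
Codon 2: UCA (Ser) → UCC (Ser) — synonymous.
Codon 5: CCG (Pro) → CCU (Pro) — synonymous.
Codon 6: GCU (Ala) → GCA (Ala) — synonymous.
Synonymous: 4 of 4.

4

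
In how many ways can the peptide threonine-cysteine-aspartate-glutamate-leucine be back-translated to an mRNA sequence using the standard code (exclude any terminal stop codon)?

Thr: 4 codons.
Cys: 2 codons.
Asp: 2 codons.
Glu: 2 codons.
Leu: 6 codons.
4 × 2 × 2 × 2 × 6 = 192.

192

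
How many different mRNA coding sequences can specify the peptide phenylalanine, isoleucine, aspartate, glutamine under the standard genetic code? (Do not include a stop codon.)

Phe: 2 codons.
Ile: 3 codons.
Asp: 2 codons.
Gln: 2 codons.
2 × 3 × 2 × 2 = 24.

24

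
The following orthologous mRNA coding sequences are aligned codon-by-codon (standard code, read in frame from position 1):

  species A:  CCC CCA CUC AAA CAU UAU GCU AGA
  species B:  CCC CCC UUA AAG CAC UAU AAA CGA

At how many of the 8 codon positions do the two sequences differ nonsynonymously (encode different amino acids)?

1

Codon 1: CCC Pro / CCC Pro — identical.
Codon 2: CCA Pro / CCC Pro — synonymous.
Codon 3: CUC Leu / UUA Leu — synonymous.
Codon 4: AAA Lys / AAG Lys — synonymous.
Codon 5: CAU His / CAC His — synonymous.
Codon 6: UAU Tyr / UAU Tyr — identical.
Codon 7: GCU Ala / AAA Lys — nonsynonymous.
Codon 8: AGA Arg / CGA Arg — synonymous.
Nonsynonymous differences: 1.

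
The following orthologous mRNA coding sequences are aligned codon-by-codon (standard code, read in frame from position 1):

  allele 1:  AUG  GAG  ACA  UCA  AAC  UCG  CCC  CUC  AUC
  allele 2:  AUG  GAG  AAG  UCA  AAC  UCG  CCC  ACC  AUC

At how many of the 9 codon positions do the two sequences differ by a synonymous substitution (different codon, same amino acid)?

Codon 1: AUG Met / AUG Met — identical.
Codon 2: GAG Glu / GAG Glu — identical.
Codon 3: ACA Thr / AAG Lys — nonsynonymous.
Codon 4: UCA Ser / UCA Ser — identical.
Codon 5: AAC Asn / AAC Asn — identical.
Codon 6: UCG Ser / UCG Ser — identical.
Codon 7: CCC Pro / CCC Pro — identical.
Codon 8: CUC Leu / ACC Thr — nonsynonymous.
Codon 9: AUC Ile / AUC Ile — identical.
Synonymous differences: 0.

0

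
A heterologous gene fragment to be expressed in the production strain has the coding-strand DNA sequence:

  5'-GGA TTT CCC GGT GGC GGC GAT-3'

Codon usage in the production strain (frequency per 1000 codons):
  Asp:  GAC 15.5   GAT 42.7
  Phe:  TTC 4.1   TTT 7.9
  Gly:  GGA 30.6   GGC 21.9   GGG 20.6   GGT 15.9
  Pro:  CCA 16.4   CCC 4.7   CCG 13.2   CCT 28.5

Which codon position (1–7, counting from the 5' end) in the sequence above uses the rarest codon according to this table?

3

Codon 1 GGA (Gly): 30.6 per 1000.
Codon 2 TTT (Phe): 7.9 per 1000.
Codon 3 CCC (Pro): 4.7 per 1000.
Codon 4 GGT (Gly): 15.9 per 1000.
Codon 5 GGC (Gly): 21.9 per 1000.
Codon 6 GGC (Gly): 21.9 per 1000.
Codon 7 GAT (Asp): 42.7 per 1000.
Lowest frequency is 4.7 at codon 3.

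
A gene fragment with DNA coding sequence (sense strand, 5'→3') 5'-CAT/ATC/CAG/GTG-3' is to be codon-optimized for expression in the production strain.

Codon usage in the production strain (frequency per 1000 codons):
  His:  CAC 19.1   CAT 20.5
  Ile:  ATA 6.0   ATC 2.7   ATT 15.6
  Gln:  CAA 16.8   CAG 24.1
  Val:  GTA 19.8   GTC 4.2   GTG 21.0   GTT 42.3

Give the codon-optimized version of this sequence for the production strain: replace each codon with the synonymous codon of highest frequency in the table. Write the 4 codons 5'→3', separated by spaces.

CAT ATT CAG GTT

Codon 1 (His): best is CAT at 20.5.
Codon 2 (Ile): best is ATT at 15.6.
Codon 3 (Gln): best is CAG at 24.1.
Codon 4 (Val): best is GTT at 42.3.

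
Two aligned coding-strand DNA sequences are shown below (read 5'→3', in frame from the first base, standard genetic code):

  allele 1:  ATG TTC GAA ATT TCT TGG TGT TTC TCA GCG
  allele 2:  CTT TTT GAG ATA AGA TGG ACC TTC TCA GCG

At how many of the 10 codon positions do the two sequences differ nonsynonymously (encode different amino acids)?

3

Codon 1: ATG Met / CTT Leu — nonsynonymous.
Codon 2: TTC Phe / TTT Phe — synonymous.
Codon 3: GAA Glu / GAG Glu — synonymous.
Codon 4: ATT Ile / ATA Ile — synonymous.
Codon 5: TCT Ser / AGA Arg — nonsynonymous.
Codon 6: TGG Trp / TGG Trp — identical.
Codon 7: TGT Cys / ACC Thr — nonsynonymous.
Codon 8: TTC Phe / TTC Phe — identical.
Codon 9: TCA Ser / TCA Ser — identical.
Codon 10: GCG Ala / GCG Ala — identical.
Nonsynonymous differences: 3.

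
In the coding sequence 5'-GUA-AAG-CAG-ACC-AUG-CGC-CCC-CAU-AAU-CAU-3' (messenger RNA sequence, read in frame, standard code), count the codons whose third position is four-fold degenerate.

Codon 1 GUA (Val): third position 4-fold.
Codon 2 AAG (Lys): third position 2-fold.
Codon 3 CAG (Gln): third position 2-fold.
Codon 4 ACC (Thr): third position 4-fold.
Codon 5 AUG (Met): third position 1-fold.
Codon 6 CGC (Arg): third position 4-fold.
Codon 7 CCC (Pro): third position 4-fold.
Codon 8 CAU (His): third position 2-fold.
Codon 9 AAU (Asn): third position 2-fold.
Codon 10 CAU (His): third position 2-fold.
Four-fold degenerate third positions: 4.

4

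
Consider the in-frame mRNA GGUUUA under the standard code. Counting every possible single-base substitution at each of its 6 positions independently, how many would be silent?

5

Codon 1 (GGU, Gly): 3 synonymous substitutions.
Codon 2 (UUA, Leu): 2 synonymous substitutions.
Total: 3 + 2 = 5.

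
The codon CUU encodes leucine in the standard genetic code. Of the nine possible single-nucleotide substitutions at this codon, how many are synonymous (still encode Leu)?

3

Position 1: none → 0 synonymous.
Position 2: none → 0 synonymous.
Position 3: CUC, CUA, CUG → 3 synonymous.
Total: 0 + 0 + 3 = 3.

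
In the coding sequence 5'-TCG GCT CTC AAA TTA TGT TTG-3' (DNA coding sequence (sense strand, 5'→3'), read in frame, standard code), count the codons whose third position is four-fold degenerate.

Codon 1 TCG (Ser): third position 4-fold.
Codon 2 GCT (Ala): third position 4-fold.
Codon 3 CTC (Leu): third position 4-fold.
Codon 4 AAA (Lys): third position 2-fold.
Codon 5 TTA (Leu): third position 2-fold.
Codon 6 TGT (Cys): third position 2-fold.
Codon 7 TTG (Leu): third position 2-fold.
Four-fold degenerate third positions: 3.

3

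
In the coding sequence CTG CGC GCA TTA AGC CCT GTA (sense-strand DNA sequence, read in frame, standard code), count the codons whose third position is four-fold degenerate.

Codon 1 CTG (Leu): third position 4-fold.
Codon 2 CGC (Arg): third position 4-fold.
Codon 3 GCA (Ala): third position 4-fold.
Codon 4 TTA (Leu): third position 2-fold.
Codon 5 AGC (Ser): third position 2-fold.
Codon 6 CCT (Pro): third position 4-fold.
Codon 7 GTA (Val): third position 4-fold.
Four-fold degenerate third positions: 5.

5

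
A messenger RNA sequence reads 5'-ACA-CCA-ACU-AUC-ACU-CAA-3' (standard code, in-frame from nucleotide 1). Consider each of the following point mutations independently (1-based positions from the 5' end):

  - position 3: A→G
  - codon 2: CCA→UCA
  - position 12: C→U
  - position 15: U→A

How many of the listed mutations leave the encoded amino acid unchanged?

3

Codon 1: ACA (Thr) → ACG (Thr) — synonymous.
Codon 2: CCA (Pro) → UCA (Ser) — missense.
Codon 4: AUC (Ile) → AUU (Ile) — synonymous.
Codon 5: ACU (Thr) → ACA (Thr) — synonymous.
Synonymous: 3 of 4.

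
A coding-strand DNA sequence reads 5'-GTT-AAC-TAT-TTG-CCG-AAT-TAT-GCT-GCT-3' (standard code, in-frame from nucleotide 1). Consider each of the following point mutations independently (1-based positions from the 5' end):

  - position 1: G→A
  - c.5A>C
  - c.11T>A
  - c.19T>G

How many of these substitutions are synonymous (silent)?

Codon 1: GTT (Val) → ATT (Ile) — missense.
Codon 2: AAC (Asn) → ACC (Thr) — missense.
Codon 4: TTG (Leu) → TAG (Stop) — nonsense.
Codon 7: TAT (Tyr) → GAT (Asp) — missense.
Synonymous: 0 of 4.

0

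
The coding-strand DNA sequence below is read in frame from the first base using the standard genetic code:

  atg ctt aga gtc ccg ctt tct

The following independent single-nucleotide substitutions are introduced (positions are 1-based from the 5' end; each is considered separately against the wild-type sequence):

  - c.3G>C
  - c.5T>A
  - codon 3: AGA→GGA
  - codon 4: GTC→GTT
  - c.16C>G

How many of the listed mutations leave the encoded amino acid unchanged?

1

Codon 1: ATG (Met) → ATC (Ile) — missense.
Codon 2: CTT (Leu) → CAT (His) — missense.
Codon 3: AGA (Arg) → GGA (Gly) — missense.
Codon 4: GTC (Val) → GTT (Val) — synonymous.
Codon 6: CTT (Leu) → GTT (Val) — missense.
Synonymous: 1 of 5.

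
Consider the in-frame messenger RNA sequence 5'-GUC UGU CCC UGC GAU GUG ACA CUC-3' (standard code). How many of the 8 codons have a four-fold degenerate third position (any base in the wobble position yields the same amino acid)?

5

Codon 1 GUC (Val): third position 4-fold.
Codon 2 UGU (Cys): third position 2-fold.
Codon 3 CCC (Pro): third position 4-fold.
Codon 4 UGC (Cys): third position 2-fold.
Codon 5 GAU (Asp): third position 2-fold.
Codon 6 GUG (Val): third position 4-fold.
Codon 7 ACA (Thr): third position 4-fold.
Codon 8 CUC (Leu): third position 4-fold.
Four-fold degenerate third positions: 5.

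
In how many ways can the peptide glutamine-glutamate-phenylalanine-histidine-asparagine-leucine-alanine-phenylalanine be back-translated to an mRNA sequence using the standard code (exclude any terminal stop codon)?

1536

Gln: 2 codons.
Glu: 2 codons.
Phe: 2 codons.
His: 2 codons.
Asn: 2 codons.
Leu: 6 codons.
Ala: 4 codons.
Phe: 2 codons.
2 × 2 × 2 × 2 × 2 × 6 × 4 × 2 = 1536.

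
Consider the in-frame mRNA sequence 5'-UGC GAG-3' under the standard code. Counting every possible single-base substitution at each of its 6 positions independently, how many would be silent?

2

Codon 1 (UGC, Cys): 1 synonymous substitution.
Codon 2 (GAG, Glu): 1 synonymous substitution.
Total: 1 + 1 = 2.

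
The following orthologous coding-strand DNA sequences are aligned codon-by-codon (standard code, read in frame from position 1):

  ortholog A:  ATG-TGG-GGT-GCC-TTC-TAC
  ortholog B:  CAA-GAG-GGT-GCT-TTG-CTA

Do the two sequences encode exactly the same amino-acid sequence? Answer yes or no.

no

Codon 1: ATG Met / CAA Gln — nonsynonymous.
Codon 2: TGG Trp / GAG Glu — nonsynonymous.
Codon 3: GGT Gly / GGT Gly — identical.
Codon 4: GCC Ala / GCT Ala — synonymous.
Codon 5: TTC Phe / TTG Leu — nonsynonymous.
Codon 6: TAC Tyr / CTA Leu — nonsynonymous.
Nonsynonymous differences: 4 → different protein.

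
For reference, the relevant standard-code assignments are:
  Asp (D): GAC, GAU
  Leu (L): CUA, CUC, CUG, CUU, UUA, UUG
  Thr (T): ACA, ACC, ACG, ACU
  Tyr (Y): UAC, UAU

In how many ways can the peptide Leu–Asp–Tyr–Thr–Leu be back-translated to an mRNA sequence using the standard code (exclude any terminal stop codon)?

Leu: 6 codons.
Asp: 2 codons.
Tyr: 2 codons.
Thr: 4 codons.
Leu: 6 codons.
6 × 2 × 2 × 4 × 6 = 576.

576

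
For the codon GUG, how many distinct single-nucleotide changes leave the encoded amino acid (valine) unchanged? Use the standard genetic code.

Position 1: none → 0 synonymous.
Position 2: none → 0 synonymous.
Position 3: GUU, GUC, GUA → 3 synonymous.
Total: 0 + 0 + 3 = 3.

3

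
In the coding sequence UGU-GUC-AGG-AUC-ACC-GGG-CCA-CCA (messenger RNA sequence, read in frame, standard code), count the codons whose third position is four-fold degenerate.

Codon 1 UGU (Cys): third position 2-fold.
Codon 2 GUC (Val): third position 4-fold.
Codon 3 AGG (Arg): third position 2-fold.
Codon 4 AUC (Ile): third position 3-fold.
Codon 5 ACC (Thr): third position 4-fold.
Codon 6 GGG (Gly): third position 4-fold.
Codon 7 CCA (Pro): third position 4-fold.
Codon 8 CCA (Pro): third position 4-fold.
Four-fold degenerate third positions: 5.

5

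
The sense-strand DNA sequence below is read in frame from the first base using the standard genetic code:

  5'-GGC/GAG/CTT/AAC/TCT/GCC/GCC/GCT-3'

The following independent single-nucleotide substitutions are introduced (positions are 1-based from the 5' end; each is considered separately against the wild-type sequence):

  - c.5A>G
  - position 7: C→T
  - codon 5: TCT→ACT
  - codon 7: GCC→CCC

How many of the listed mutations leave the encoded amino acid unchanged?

0

Codon 2: GAG (Glu) → GGG (Gly) — missense.
Codon 3: CTT (Leu) → TTT (Phe) — missense.
Codon 5: TCT (Ser) → ACT (Thr) — missense.
Codon 7: GCC (Ala) → CCC (Pro) — missense.
Synonymous: 0 of 4.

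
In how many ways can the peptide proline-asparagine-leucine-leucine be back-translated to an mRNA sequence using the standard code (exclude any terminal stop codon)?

288

Pro: 4 codons.
Asn: 2 codons.
Leu: 6 codons.
Leu: 6 codons.
4 × 2 × 6 × 6 = 288.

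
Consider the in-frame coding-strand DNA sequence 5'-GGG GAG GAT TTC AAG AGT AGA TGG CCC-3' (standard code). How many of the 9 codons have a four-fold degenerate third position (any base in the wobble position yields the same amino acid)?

2

Codon 1 GGG (Gly): third position 4-fold.
Codon 2 GAG (Glu): third position 2-fold.
Codon 3 GAT (Asp): third position 2-fold.
Codon 4 TTC (Phe): third position 2-fold.
Codon 5 AAG (Lys): third position 2-fold.
Codon 6 AGT (Ser): third position 2-fold.
Codon 7 AGA (Arg): third position 2-fold.
Codon 8 TGG (Trp): third position 1-fold.
Codon 9 CCC (Pro): third position 4-fold.
Four-fold degenerate third positions: 2.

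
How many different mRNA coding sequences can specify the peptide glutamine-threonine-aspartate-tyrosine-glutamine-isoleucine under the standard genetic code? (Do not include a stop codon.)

192

Gln: 2 codons.
Thr: 4 codons.
Asp: 2 codons.
Tyr: 2 codons.
Gln: 2 codons.
Ile: 3 codons.
2 × 4 × 2 × 2 × 2 × 3 = 192.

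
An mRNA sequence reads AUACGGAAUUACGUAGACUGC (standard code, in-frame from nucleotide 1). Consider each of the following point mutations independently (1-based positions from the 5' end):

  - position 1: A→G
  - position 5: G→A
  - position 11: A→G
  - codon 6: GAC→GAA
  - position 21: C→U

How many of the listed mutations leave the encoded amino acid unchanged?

1

Codon 1: AUA (Ile) → GUA (Val) — missense.
Codon 2: CGG (Arg) → CAG (Gln) — missense.
Codon 4: UAC (Tyr) → UGC (Cys) — missense.
Codon 6: GAC (Asp) → GAA (Glu) — missense.
Codon 7: UGC (Cys) → UGU (Cys) — synonymous.
Synonymous: 1 of 5.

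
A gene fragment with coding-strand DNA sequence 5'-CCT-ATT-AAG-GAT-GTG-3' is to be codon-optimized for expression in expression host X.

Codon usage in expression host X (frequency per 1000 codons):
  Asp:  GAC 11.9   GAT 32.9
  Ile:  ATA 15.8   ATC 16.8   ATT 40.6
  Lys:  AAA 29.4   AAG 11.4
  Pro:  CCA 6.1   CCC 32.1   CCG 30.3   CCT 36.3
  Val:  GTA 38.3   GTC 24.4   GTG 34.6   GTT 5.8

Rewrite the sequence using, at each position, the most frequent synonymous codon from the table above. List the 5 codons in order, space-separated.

CCT ATT AAA GAT GTA

Codon 1 (Pro): best is CCT at 36.3.
Codon 2 (Ile): best is ATT at 40.6.
Codon 3 (Lys): best is AAA at 29.4.
Codon 4 (Asp): best is GAT at 32.9.
Codon 5 (Val): best is GTA at 38.3.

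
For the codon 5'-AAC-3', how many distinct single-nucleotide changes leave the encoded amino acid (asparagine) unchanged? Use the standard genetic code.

Position 1: none → 0 synonymous.
Position 2: none → 0 synonymous.
Position 3: AAU → 1 synonymous.
Total: 0 + 0 + 1 = 1.

1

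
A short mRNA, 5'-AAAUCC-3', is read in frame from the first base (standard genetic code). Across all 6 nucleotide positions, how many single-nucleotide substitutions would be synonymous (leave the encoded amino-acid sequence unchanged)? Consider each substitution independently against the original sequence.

Codon 1 (AAA, Lys): 1 synonymous substitution.
Codon 2 (UCC, Ser): 3 synonymous substitutions.
Total: 1 + 3 = 4.

4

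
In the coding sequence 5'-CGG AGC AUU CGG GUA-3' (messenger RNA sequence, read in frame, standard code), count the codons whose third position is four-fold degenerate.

3

Codon 1 CGG (Arg): third position 4-fold.
Codon 2 AGC (Ser): third position 2-fold.
Codon 3 AUU (Ile): third position 3-fold.
Codon 4 CGG (Arg): third position 4-fold.
Codon 5 GUA (Val): third position 4-fold.
Four-fold degenerate third positions: 3.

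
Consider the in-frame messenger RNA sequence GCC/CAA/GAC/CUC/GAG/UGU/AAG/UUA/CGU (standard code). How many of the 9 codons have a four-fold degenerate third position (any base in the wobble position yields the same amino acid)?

3

Codon 1 GCC (Ala): third position 4-fold.
Codon 2 CAA (Gln): third position 2-fold.
Codon 3 GAC (Asp): third position 2-fold.
Codon 4 CUC (Leu): third position 4-fold.
Codon 5 GAG (Glu): third position 2-fold.
Codon 6 UGU (Cys): third position 2-fold.
Codon 7 AAG (Lys): third position 2-fold.
Codon 8 UUA (Leu): third position 2-fold.
Codon 9 CGU (Arg): third position 4-fold.
Four-fold degenerate third positions: 3.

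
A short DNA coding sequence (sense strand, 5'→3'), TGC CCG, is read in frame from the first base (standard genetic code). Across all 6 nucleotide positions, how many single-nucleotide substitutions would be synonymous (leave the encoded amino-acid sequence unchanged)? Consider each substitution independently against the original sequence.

Codon 1 (TGC, Cys): 1 synonymous substitution.
Codon 2 (CCG, Pro): 3 synonymous substitutions.
Total: 1 + 3 = 4.

4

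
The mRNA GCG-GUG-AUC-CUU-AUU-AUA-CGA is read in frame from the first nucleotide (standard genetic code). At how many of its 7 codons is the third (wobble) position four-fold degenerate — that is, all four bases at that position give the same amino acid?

4

Codon 1 GCG (Ala): third position 4-fold.
Codon 2 GUG (Val): third position 4-fold.
Codon 3 AUC (Ile): third position 3-fold.
Codon 4 CUU (Leu): third position 4-fold.
Codon 5 AUU (Ile): third position 3-fold.
Codon 6 AUA (Ile): third position 3-fold.
Codon 7 CGA (Arg): third position 4-fold.
Four-fold degenerate third positions: 4.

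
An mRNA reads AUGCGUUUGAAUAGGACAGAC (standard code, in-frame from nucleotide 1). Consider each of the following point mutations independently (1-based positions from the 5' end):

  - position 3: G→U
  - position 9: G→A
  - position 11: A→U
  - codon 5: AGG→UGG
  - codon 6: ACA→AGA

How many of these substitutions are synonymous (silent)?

1

Codon 1: AUG (Met) → AUU (Ile) — missense.
Codon 3: UUG (Leu) → UUA (Leu) — synonymous.
Codon 4: AAU (Asn) → AUU (Ile) — missense.
Codon 5: AGG (Arg) → UGG (Trp) — missense.
Codon 6: ACA (Thr) → AGA (Arg) — missense.
Synonymous: 1 of 5.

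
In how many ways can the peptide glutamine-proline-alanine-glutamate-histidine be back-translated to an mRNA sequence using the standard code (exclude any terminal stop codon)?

128

Gln: 2 codons.
Pro: 4 codons.
Ala: 4 codons.
Glu: 2 codons.
His: 2 codons.
2 × 4 × 4 × 2 × 2 = 128.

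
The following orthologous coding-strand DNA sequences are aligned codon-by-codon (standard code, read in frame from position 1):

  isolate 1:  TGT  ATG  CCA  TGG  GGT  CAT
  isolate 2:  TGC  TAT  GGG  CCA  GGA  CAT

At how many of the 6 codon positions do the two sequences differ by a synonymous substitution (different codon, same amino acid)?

2

Codon 1: TGT Cys / TGC Cys — synonymous.
Codon 2: ATG Met / TAT Tyr — nonsynonymous.
Codon 3: CCA Pro / GGG Gly — nonsynonymous.
Codon 4: TGG Trp / CCA Pro — nonsynonymous.
Codon 5: GGT Gly / GGA Gly — synonymous.
Codon 6: CAT His / CAT His — identical.
Synonymous differences: 2.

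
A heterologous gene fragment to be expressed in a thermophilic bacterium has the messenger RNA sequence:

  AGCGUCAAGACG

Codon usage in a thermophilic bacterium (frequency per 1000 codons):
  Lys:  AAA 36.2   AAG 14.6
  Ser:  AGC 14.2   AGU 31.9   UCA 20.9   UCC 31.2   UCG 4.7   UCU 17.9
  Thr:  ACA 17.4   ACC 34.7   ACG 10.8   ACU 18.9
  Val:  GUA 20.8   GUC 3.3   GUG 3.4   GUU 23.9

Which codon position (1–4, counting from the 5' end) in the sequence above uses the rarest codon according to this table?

Codon 1 AGC (Ser): 14.2 per 1000.
Codon 2 GUC (Val): 3.3 per 1000.
Codon 3 AAG (Lys): 14.6 per 1000.
Codon 4 ACG (Thr): 10.8 per 1000.
Lowest frequency is 3.3 at codon 2.

2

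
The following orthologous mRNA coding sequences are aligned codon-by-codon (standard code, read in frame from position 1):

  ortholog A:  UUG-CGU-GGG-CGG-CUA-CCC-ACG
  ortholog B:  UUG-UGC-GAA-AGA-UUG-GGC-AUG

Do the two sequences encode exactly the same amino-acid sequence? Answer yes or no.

no

Codon 1: UUG Leu / UUG Leu — identical.
Codon 2: CGU Arg / UGC Cys — nonsynonymous.
Codon 3: GGG Gly / GAA Glu — nonsynonymous.
Codon 4: CGG Arg / AGA Arg — synonymous.
Codon 5: CUA Leu / UUG Leu — synonymous.
Codon 6: CCC Pro / GGC Gly — nonsynonymous.
Codon 7: ACG Thr / AUG Met — nonsynonymous.
Nonsynonymous differences: 4 → different protein.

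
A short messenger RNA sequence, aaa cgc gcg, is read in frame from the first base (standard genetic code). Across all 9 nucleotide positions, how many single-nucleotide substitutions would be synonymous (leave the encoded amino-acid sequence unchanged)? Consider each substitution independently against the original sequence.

7

Codon 1 (AAA, Lys): 1 synonymous substitution.
Codon 2 (CGC, Arg): 3 synonymous substitutions.
Codon 3 (GCG, Ala): 3 synonymous substitutions.
Total: 1 + 3 + 3 = 7.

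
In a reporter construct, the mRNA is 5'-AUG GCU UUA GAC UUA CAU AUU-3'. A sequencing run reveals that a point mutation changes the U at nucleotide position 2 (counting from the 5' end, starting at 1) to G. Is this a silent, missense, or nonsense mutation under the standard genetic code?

Position 2 falls in codon 1: AUG → Met.
After the substitution the codon is AGG → Arg.
Met ≠ Arg, so this is a missense mutation.

missense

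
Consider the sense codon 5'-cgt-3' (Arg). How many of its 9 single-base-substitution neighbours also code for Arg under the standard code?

3

Position 1: none → 0 synonymous.
Position 2: none → 0 synonymous.
Position 3: CGC, CGA, CGG → 3 synonymous.
Total: 0 + 0 + 3 = 3.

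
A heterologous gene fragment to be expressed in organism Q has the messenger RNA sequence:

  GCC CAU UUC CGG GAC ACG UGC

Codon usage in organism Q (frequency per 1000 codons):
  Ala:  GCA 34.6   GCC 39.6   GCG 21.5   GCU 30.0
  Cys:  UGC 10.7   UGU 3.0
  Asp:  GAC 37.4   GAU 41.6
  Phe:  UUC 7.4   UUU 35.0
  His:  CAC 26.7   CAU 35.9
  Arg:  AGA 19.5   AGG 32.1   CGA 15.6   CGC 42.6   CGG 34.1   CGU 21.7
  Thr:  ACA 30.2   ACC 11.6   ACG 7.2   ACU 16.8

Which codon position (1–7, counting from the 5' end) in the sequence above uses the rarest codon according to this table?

Codon 1 GCC (Ala): 39.6 per 1000.
Codon 2 CAU (His): 35.9 per 1000.
Codon 3 UUC (Phe): 7.4 per 1000.
Codon 4 CGG (Arg): 34.1 per 1000.
Codon 5 GAC (Asp): 37.4 per 1000.
Codon 6 ACG (Thr): 7.2 per 1000.
Codon 7 UGC (Cys): 10.7 per 1000.
Lowest frequency is 7.2 at codon 6.

6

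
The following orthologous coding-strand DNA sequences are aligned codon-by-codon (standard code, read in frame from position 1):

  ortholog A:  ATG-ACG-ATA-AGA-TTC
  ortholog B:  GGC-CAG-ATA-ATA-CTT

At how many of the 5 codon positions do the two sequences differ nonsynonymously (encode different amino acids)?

Codon 1: ATG Met / GGC Gly — nonsynonymous.
Codon 2: ACG Thr / CAG Gln — nonsynonymous.
Codon 3: ATA Ile / ATA Ile — identical.
Codon 4: AGA Arg / ATA Ile — nonsynonymous.
Codon 5: TTC Phe / CTT Leu — nonsynonymous.
Nonsynonymous differences: 4.

4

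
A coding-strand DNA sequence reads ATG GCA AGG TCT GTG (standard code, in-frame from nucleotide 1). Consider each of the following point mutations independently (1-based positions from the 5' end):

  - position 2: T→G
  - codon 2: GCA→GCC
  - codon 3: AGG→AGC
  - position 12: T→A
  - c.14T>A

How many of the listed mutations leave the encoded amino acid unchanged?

2

Codon 1: ATG (Met) → AGG (Arg) — missense.
Codon 2: GCA (Ala) → GCC (Ala) — synonymous.
Codon 3: AGG (Arg) → AGC (Ser) — missense.
Codon 4: TCT (Ser) → TCA (Ser) — synonymous.
Codon 5: GTG (Val) → GAG (Glu) — missense.
Synonymous: 2 of 5.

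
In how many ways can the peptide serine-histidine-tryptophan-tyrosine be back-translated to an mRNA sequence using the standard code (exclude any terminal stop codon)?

Ser: 6 codons.
His: 2 codons.
Trp: 1 codon.
Tyr: 2 codons.
6 × 2 × 1 × 2 = 24.

24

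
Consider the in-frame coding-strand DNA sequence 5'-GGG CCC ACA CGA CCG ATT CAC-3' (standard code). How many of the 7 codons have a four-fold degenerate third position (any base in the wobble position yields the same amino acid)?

5

Codon 1 GGG (Gly): third position 4-fold.
Codon 2 CCC (Pro): third position 4-fold.
Codon 3 ACA (Thr): third position 4-fold.
Codon 4 CGA (Arg): third position 4-fold.
Codon 5 CCG (Pro): third position 4-fold.
Codon 6 ATT (Ile): third position 3-fold.
Codon 7 CAC (His): third position 2-fold.
Four-fold degenerate third positions: 5.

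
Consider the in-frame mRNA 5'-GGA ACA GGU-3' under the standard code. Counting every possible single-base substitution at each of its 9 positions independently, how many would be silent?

Codon 1 (GGA, Gly): 3 synonymous substitutions.
Codon 2 (ACA, Thr): 3 synonymous substitutions.
Codon 3 (GGU, Gly): 3 synonymous substitutions.
Total: 3 + 3 + 3 = 9.

9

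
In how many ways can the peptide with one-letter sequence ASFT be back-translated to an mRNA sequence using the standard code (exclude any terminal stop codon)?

192

Ala: 4 codons.
Ser: 6 codons.
Phe: 2 codons.
Thr: 4 codons.
4 × 6 × 2 × 4 = 192.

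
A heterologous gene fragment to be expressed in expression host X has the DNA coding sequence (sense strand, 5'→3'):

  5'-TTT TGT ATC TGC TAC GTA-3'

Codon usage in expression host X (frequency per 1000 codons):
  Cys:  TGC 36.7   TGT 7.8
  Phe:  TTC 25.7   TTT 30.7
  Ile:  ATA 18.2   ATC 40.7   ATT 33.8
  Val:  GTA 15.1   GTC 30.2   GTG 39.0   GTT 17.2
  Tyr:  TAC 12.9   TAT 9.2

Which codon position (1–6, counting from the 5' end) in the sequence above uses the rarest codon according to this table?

2

Codon 1 TTT (Phe): 30.7 per 1000.
Codon 2 TGT (Cys): 7.8 per 1000.
Codon 3 ATC (Ile): 40.7 per 1000.
Codon 4 TGC (Cys): 36.7 per 1000.
Codon 5 TAC (Tyr): 12.9 per 1000.
Codon 6 GTA (Val): 15.1 per 1000.
Lowest frequency is 7.8 at codon 2.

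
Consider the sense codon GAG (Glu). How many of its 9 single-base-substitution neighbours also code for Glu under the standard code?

Position 1: none → 0 synonymous.
Position 2: none → 0 synonymous.
Position 3: GAA → 1 synonymous.
Total: 0 + 0 + 1 = 1.

1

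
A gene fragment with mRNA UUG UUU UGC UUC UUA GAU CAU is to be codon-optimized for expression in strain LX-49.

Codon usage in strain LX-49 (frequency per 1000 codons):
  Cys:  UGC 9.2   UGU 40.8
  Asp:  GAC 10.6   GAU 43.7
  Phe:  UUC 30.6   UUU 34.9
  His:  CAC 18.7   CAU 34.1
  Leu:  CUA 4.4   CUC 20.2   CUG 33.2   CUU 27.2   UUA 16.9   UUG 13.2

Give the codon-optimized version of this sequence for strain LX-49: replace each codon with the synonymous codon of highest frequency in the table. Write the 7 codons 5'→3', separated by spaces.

CUG UUU UGU UUU CUG GAU CAU

Codon 1 (Leu): best is CUG at 33.2.
Codon 2 (Phe): best is UUU at 34.9.
Codon 3 (Cys): best is UGU at 40.8.
Codon 4 (Phe): best is UUU at 34.9.
Codon 5 (Leu): best is CUG at 33.2.
Codon 6 (Asp): best is GAU at 43.7.
Codon 7 (His): best is CAU at 34.1.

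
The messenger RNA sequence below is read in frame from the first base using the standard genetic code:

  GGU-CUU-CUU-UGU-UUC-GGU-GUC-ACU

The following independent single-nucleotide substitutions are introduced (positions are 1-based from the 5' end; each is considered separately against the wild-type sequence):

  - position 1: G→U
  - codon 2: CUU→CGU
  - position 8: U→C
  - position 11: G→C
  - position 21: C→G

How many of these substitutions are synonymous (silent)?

Codon 1: GGU (Gly) → UGU (Cys) — missense.
Codon 2: CUU (Leu) → CGU (Arg) — missense.
Codon 3: CUU (Leu) → CCU (Pro) — missense.
Codon 4: UGU (Cys) → UCU (Ser) — missense.
Codon 7: GUC (Val) → GUG (Val) — synonymous.
Synonymous: 1 of 5.

1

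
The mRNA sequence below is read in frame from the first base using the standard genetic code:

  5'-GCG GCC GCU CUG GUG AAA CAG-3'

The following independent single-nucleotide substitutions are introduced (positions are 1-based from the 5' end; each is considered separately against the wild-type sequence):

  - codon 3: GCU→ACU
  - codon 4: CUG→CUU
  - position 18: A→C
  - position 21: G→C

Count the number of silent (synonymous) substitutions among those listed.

Codon 3: GCU (Ala) → ACU (Thr) — missense.
Codon 4: CUG (Leu) → CUU (Leu) — synonymous.
Codon 6: AAA (Lys) → AAC (Asn) — missense.
Codon 7: CAG (Gln) → CAC (His) — missense.
Synonymous: 1 of 4.

1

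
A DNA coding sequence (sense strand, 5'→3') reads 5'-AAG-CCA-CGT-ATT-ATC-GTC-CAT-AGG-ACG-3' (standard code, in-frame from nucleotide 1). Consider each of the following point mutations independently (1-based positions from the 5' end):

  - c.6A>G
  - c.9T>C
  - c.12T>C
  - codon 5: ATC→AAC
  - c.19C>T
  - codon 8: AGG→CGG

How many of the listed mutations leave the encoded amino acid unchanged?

Codon 2: CCA (Pro) → CCG (Pro) — synonymous.
Codon 3: CGT (Arg) → CGC (Arg) — synonymous.
Codon 4: ATT (Ile) → ATC (Ile) — synonymous.
Codon 5: ATC (Ile) → AAC (Asn) — missense.
Codon 7: CAT (His) → TAT (Tyr) — missense.
Codon 8: AGG (Arg) → CGG (Arg) — synonymous.
Synonymous: 4 of 6.

4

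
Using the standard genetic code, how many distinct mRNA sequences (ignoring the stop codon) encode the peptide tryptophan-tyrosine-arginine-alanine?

Trp: 1 codon.
Tyr: 2 codons.
Arg: 6 codons.
Ala: 4 codons.
1 × 2 × 6 × 4 = 48.

48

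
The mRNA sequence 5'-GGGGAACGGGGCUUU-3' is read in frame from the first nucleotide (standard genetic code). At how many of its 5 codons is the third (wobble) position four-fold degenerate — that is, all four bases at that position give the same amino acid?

3

Codon 1 GGG (Gly): third position 4-fold.
Codon 2 GAA (Glu): third position 2-fold.
Codon 3 CGG (Arg): third position 4-fold.
Codon 4 GGC (Gly): third position 4-fold.
Codon 5 UUU (Phe): third position 2-fold.
Four-fold degenerate third positions: 3.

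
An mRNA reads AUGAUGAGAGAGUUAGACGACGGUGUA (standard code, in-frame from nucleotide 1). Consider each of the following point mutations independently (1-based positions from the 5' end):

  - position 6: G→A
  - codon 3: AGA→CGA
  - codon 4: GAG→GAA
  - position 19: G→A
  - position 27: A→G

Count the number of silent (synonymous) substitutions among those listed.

3

Codon 2: AUG (Met) → AUA (Ile) — missense.
Codon 3: AGA (Arg) → CGA (Arg) — synonymous.
Codon 4: GAG (Glu) → GAA (Glu) — synonymous.
Codon 7: GAC (Asp) → AAC (Asn) — missense.
Codon 9: GUA (Val) → GUG (Val) — synonymous.
Synonymous: 3 of 5.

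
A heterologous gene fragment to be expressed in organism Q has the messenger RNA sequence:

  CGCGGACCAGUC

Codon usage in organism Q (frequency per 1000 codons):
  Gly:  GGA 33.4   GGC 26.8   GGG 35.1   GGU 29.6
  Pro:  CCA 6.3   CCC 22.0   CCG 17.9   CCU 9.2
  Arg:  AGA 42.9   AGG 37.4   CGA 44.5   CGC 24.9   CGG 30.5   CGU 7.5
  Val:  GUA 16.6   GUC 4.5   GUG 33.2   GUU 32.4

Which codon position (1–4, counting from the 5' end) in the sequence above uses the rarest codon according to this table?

4

Codon 1 CGC (Arg): 24.9 per 1000.
Codon 2 GGA (Gly): 33.4 per 1000.
Codon 3 CCA (Pro): 6.3 per 1000.
Codon 4 GUC (Val): 4.5 per 1000.
Lowest frequency is 4.5 at codon 4.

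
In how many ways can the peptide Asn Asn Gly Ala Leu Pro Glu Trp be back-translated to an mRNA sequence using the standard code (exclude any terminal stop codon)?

Asn: 2 codons.
Asn: 2 codons.
Gly: 4 codons.
Ala: 4 codons.
Leu: 6 codons.
Pro: 4 codons.
Glu: 2 codons.
Trp: 1 codon.
2 × 2 × 4 × 4 × 6 × 4 × 2 × 1 = 3072.

3072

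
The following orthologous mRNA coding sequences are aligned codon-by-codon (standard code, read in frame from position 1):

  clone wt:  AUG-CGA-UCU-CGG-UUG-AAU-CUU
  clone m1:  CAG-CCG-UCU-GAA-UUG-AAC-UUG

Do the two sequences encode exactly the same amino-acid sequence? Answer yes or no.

no

Codon 1: AUG Met / CAG Gln — nonsynonymous.
Codon 2: CGA Arg / CCG Pro — nonsynonymous.
Codon 3: UCU Ser / UCU Ser — identical.
Codon 4: CGG Arg / GAA Glu — nonsynonymous.
Codon 5: UUG Leu / UUG Leu — identical.
Codon 6: AAU Asn / AAC Asn — synonymous.
Codon 7: CUU Leu / UUG Leu — synonymous.
Nonsynonymous differences: 3 → different protein.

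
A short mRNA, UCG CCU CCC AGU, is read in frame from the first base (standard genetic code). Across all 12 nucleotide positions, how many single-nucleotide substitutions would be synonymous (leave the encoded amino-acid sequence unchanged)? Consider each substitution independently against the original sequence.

Codon 1 (UCG, Ser): 3 synonymous substitutions.
Codon 2 (CCU, Pro): 3 synonymous substitutions.
Codon 3 (CCC, Pro): 3 synonymous substitutions.
Codon 4 (AGU, Ser): 1 synonymous substitution.
Total: 3 + 3 + 3 + 1 = 10.

10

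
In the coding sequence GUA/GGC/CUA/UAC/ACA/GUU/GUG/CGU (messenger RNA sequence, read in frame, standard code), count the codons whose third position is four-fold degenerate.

Codon 1 GUA (Val): third position 4-fold.
Codon 2 GGC (Gly): third position 4-fold.
Codon 3 CUA (Leu): third position 4-fold.
Codon 4 UAC (Tyr): third position 2-fold.
Codon 5 ACA (Thr): third position 4-fold.
Codon 6 GUU (Val): third position 4-fold.
Codon 7 GUG (Val): third position 4-fold.
Codon 8 CGU (Arg): third position 4-fold.
Four-fold degenerate third positions: 7.

7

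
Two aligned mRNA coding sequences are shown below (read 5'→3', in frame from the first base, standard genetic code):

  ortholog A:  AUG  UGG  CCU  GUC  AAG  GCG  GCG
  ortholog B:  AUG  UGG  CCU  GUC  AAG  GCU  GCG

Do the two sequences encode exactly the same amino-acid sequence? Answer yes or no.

yes

Codon 1: AUG Met / AUG Met — identical.
Codon 2: UGG Trp / UGG Trp — identical.
Codon 3: CCU Pro / CCU Pro — identical.
Codon 4: GUC Val / GUC Val — identical.
Codon 5: AAG Lys / AAG Lys — identical.
Codon 6: GCG Ala / GCU Ala — synonymous.
Codon 7: GCG Ala / GCG Ala — identical.
Nonsynonymous differences: 0 → same protein.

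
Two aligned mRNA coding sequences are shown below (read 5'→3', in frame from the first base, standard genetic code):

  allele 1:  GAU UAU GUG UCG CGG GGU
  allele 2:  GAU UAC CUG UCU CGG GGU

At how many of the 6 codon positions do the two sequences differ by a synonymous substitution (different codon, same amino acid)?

2

Codon 1: GAU Asp / GAU Asp — identical.
Codon 2: UAU Tyr / UAC Tyr — synonymous.
Codon 3: GUG Val / CUG Leu — nonsynonymous.
Codon 4: UCG Ser / UCU Ser — synonymous.
Codon 5: CGG Arg / CGG Arg — identical.
Codon 6: GGU Gly / GGU Gly — identical.
Synonymous differences: 2.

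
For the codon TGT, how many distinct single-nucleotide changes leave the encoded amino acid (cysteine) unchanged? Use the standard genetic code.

1

Position 1: none → 0 synonymous.
Position 2: none → 0 synonymous.
Position 3: TGC → 1 synonymous.
Total: 0 + 0 + 1 = 1.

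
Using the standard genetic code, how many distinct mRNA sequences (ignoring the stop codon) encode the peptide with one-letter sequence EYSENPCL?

Glu: 2 codons.
Tyr: 2 codons.
Ser: 6 codons.
Glu: 2 codons.
Asn: 2 codons.
Pro: 4 codons.
Cys: 2 codons.
Leu: 6 codons.
2 × 2 × 6 × 2 × 2 × 4 × 2 × 6 = 4608.

4608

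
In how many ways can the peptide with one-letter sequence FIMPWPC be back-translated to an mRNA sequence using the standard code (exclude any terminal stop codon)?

Phe: 2 codons.
Ile: 3 codons.
Met: 1 codon.
Pro: 4 codons.
Trp: 1 codon.
Pro: 4 codons.
Cys: 2 codons.
2 × 3 × 1 × 4 × 1 × 4 × 2 = 192.

192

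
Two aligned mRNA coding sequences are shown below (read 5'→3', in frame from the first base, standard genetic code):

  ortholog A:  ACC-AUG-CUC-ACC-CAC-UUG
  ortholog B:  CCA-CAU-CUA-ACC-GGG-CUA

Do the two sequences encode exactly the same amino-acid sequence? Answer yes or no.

Codon 1: ACC Thr / CCA Pro — nonsynonymous.
Codon 2: AUG Met / CAU His — nonsynonymous.
Codon 3: CUC Leu / CUA Leu — synonymous.
Codon 4: ACC Thr / ACC Thr — identical.
Codon 5: CAC His / GGG Gly — nonsynonymous.
Codon 6: UUG Leu / CUA Leu — synonymous.
Nonsynonymous differences: 3 → different protein.

no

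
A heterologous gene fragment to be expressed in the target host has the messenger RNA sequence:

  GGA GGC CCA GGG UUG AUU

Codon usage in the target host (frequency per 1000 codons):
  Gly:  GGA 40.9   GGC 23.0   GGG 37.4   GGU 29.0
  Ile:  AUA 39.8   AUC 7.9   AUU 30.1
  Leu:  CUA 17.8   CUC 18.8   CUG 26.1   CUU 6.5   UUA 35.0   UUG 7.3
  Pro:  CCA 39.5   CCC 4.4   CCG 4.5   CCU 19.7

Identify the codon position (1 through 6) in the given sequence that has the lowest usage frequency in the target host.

Codon 1 GGA (Gly): 40.9 per 1000.
Codon 2 GGC (Gly): 23.0 per 1000.
Codon 3 CCA (Pro): 39.5 per 1000.
Codon 4 GGG (Gly): 37.4 per 1000.
Codon 5 UUG (Leu): 7.3 per 1000.
Codon 6 AUU (Ile): 30.1 per 1000.
Lowest frequency is 7.3 at codon 5.

5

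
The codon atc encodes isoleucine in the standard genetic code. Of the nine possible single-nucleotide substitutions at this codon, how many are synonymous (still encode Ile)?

Position 1: none → 0 synonymous.
Position 2: none → 0 synonymous.
Position 3: ATT, ATA → 2 synonymous.
Total: 0 + 0 + 2 = 2.

2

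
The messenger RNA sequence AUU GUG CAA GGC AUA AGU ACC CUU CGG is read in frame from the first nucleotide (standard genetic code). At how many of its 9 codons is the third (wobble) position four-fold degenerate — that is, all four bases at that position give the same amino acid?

5

Codon 1 AUU (Ile): third position 3-fold.
Codon 2 GUG (Val): third position 4-fold.
Codon 3 CAA (Gln): third position 2-fold.
Codon 4 GGC (Gly): third position 4-fold.
Codon 5 AUA (Ile): third position 3-fold.
Codon 6 AGU (Ser): third position 2-fold.
Codon 7 ACC (Thr): third position 4-fold.
Codon 8 CUU (Leu): third position 4-fold.
Codon 9 CGG (Arg): third position 4-fold.
Four-fold degenerate third positions: 5.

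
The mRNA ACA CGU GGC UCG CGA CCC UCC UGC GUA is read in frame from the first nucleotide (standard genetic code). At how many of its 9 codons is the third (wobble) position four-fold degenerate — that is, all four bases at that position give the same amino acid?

Codon 1 ACA (Thr): third position 4-fold.
Codon 2 CGU (Arg): third position 4-fold.
Codon 3 GGC (Gly): third position 4-fold.
Codon 4 UCG (Ser): third position 4-fold.
Codon 5 CGA (Arg): third position 4-fold.
Codon 6 CCC (Pro): third position 4-fold.
Codon 7 UCC (Ser): third position 4-fold.
Codon 8 UGC (Cys): third position 2-fold.
Codon 9 GUA (Val): third position 4-fold.
Four-fold degenerate third positions: 8.

8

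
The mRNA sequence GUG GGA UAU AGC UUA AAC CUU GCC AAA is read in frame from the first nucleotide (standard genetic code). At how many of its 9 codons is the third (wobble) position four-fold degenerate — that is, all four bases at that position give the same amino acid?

Codon 1 GUG (Val): third position 4-fold.
Codon 2 GGA (Gly): third position 4-fold.
Codon 3 UAU (Tyr): third position 2-fold.
Codon 4 AGC (Ser): third position 2-fold.
Codon 5 UUA (Leu): third position 2-fold.
Codon 6 AAC (Asn): third position 2-fold.
Codon 7 CUU (Leu): third position 4-fold.
Codon 8 GCC (Ala): third position 4-fold.
Codon 9 AAA (Lys): third position 2-fold.
Four-fold degenerate third positions: 4.

4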